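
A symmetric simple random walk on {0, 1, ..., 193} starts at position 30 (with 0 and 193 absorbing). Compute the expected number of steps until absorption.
E[τ | X_0 = 30] = 4890

Let v_k = E[τ | X_0 = k]. Boundary: v_0 = v_193 = 0. Recurrence: v_k = 1 + (v_{k-1} + v_{k+1})/2 for 1 ≤ k ≤ 192. The particular solution to v_k − (v_{k-1} + v_{k+1})/2 = 1 is v_k = −k^2. Adding homogeneous solution A + B k and matching boundaries gives v_k = k (193 − k). Substituting k = 30: v_30 = 30 · 163 = 4890.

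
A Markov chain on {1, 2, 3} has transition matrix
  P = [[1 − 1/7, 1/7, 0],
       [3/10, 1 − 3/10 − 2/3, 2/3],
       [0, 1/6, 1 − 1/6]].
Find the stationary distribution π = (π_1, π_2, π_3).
π = (21/71, 10/71, 40/71)

This is a birth-death chain on three states, which satisfies detailed balance: π_1 · P_{12} = π_2 · P_{21} and π_2 · P_{23} = π_3 · P_{32}.
From π_1 · 1/7 = π_2 · 3/10: π_2/π_1 = (1/7)/(3/10) = 10/21.
From π_2 · 2/3 = π_3 · 1/6: π_3/π_2 = (2/3)/(1/6) = 4.
Take π_1 proportional to 1; then unnormalized π = (1, 10/21, 40/21). Normalize by dividing by the sum 71/21:
  π = (21/71, 10/71, 40/71).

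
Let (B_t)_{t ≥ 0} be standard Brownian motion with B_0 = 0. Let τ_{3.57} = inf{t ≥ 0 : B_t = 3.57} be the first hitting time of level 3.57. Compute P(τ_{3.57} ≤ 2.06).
P(τ_{3.57} ≤ 2.06) = 2(1 − Φ(3.57/√2.06)) = 2(1 − Φ(2.4873)) ≈ 0.0129

By the reflection principle for standard BM, P(τ_b ≤ t) = 2 · P(B_t ≥ b). Since B_t ~ N(0, t), P(B_t ≥ 3.57) = 1 − Φ(3.57/√t) = 1 − Φ(3.57/√2.06) = 1 − Φ(2.4873) ≈ 0.00644. Doubling: P(τ_{3.57} ≤ 2.06) ≈ 2 · 0.00644 = 0.01288 ≈ 0.0129.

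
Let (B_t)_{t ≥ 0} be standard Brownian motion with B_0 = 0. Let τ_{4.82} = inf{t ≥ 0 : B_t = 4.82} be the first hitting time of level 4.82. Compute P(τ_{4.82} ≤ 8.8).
P(τ_{4.82} ≤ 8.8) = 2(1 − Φ(4.82/√8.8)) = 2(1 − Φ(1.6248)) ≈ 0.1042

By the reflection principle for standard BM, P(τ_b ≤ t) = 2 · P(B_t ≥ b). Since B_t ~ N(0, t), P(B_t ≥ 4.82) = 1 − Φ(4.82/√t) = 1 − Φ(4.82/√8.8) = 1 − Φ(1.6248) ≈ 0.05210. Doubling: P(τ_{4.82} ≤ 8.8) ≈ 2 · 0.05210 = 0.10420 ≈ 0.1042.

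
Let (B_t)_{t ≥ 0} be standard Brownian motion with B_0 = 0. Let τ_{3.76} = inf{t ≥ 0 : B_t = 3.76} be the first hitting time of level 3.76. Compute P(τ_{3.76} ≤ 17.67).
P(τ_{3.76} ≤ 17.67) = 2(1 − Φ(3.76/√17.67)) = 2(1 − Φ(0.8945)) ≈ 0.3711

By the reflection principle for standard BM, P(τ_b ≤ t) = 2 · P(B_t ≥ b). Since B_t ~ N(0, t), P(B_t ≥ 3.76) = 1 − Φ(3.76/√t) = 1 − Φ(3.76/√17.67) = 1 − Φ(0.8945) ≈ 0.18553. Doubling: P(τ_{3.76} ≤ 17.67) ≈ 2 · 0.18553 = 0.37106 ≈ 0.3711.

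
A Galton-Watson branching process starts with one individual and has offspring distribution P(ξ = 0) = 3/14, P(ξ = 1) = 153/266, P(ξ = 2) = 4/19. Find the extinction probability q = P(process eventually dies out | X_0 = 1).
q = 1

Mean offspring μ = 0·3/14 + 1·153/266 + 2·4/19 = 265/266 ≤ 1. For μ ≤ 1 with offspring not concentrated at 1, the Galton-Watson process goes extinct almost surely, so q = 1.
(Algebraic check: The pgf is f(s) = 3/14 + 153/266·s + 4/19·s². The extinction probability q is the smallest fixed point of f in [0, 1]. Setting s = f(s):
  4/19·s² + (153/266 − 1)·s + 3/14 = 0
  4/19·s² − (3/14 + 4/19)·s + 3/14 = 0
which factors as (s − 1)·(4/19·s − 3/14) = 0, giving roots s = 1 and s = (3/14)/(4/19) = 57/56. Since 57/56 ≥ 1, the smallest root in [0, 1] is s = 1.)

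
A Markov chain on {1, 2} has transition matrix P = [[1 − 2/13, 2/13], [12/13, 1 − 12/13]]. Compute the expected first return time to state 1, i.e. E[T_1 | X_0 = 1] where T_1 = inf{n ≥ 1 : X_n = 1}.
E[T_1 | X_0 = 1] = 1/π_1 = 7/6

For an irreducible recurrent Markov chain with stationary distribution π, E[T_i | X_0 = i] = 1/π_i (Kac's formula). Here π_1 = (12/13)/(2/13 + 12/13) = (12/13)/(14/13) = 6/7, so E[T_1 | X_0 = 1] = 1/π_1 = (2/13 + 12/13)/(12/13) = (14/13)/(12/13) = 7/6.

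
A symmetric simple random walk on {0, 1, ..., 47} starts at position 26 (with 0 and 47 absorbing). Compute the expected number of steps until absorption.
E[τ | X_0 = 26] = 546

Let v_k = E[τ | X_0 = k]. Boundary: v_0 = v_47 = 0. Recurrence: v_k = 1 + (v_{k-1} + v_{k+1})/2 for 1 ≤ k ≤ 46. The particular solution to v_k − (v_{k-1} + v_{k+1})/2 = 1 is v_k = −k^2. Adding homogeneous solution A + B k and matching boundaries gives v_k = k (47 − k). Substituting k = 26: v_26 = 26 · 21 = 546.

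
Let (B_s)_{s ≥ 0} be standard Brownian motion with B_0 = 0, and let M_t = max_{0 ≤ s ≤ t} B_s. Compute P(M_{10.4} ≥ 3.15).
P(M_{10.4} ≥ 3.15) = 2·P(B_{10.4} ≥ 3.15) = 2(1 − Φ(3.15/√10.4)) ≈ 0.3287

By the reflection principle for Brownian motion, P(M_t ≥ a) = 2 · P(B_t ≥ a) for a ≥ 0. Since B_t ~ N(0, t), P(B_t ≥ 3.15) = 1 − Φ(3.15/√t) = 1 − Φ(3.15/√10.4) = 1 − Φ(0.9768). So
  P(M_{10.4} ≥ 3.15) = 2(1 − Φ(0.9768)) ≈ 0.3287.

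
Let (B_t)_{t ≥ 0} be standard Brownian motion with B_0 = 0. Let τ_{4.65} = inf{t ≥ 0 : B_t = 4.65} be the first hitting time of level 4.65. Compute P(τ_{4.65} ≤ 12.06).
P(τ_{4.65} ≤ 12.06) = 2(1 − Φ(4.65/√12.06)) = 2(1 − Φ(1.3390)) ≈ 0.1806

By the reflection principle for standard BM, P(τ_b ≤ t) = 2 · P(B_t ≥ b). Since B_t ~ N(0, t), P(B_t ≥ 4.65) = 1 − Φ(4.65/√t) = 1 − Φ(4.65/√12.06) = 1 − Φ(1.3390) ≈ 0.09029. Doubling: P(τ_{4.65} ≤ 12.06) ≈ 2 · 0.09029 = 0.18058 ≈ 0.1806.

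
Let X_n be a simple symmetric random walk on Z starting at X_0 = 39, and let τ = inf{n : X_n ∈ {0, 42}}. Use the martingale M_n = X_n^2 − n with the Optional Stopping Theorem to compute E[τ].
E[τ] = 117

M_n = X_n^2 − n is a martingale (since E[X_{n+1}^2 | F_n] = X_n^2 + 1). By OST (τ has finite mean in a bounded region), E[M_τ] = E[M_0] = X_0^2 − 0 = 39^2 = 1521. Also E[M_τ] = E[X_τ^2] − E[τ]. The walk exits at 0 or 42, with P(hit 42 first) = 39/42, so E[X_τ^2] = 42^2 · 39/42 + 0 = 1638. Thus E[τ] = E[X_τ^2] − E[M_τ] = 1638 − 1521 = 117 = 39(42 − 39) = 117.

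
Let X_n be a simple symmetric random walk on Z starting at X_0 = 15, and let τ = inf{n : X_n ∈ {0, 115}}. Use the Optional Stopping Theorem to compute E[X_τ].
E[X_τ] = 15

X_n is a martingale and τ is a bounded-mean stopping time (indeed τ is finite a.s. with bounded expectation since the walk is in a bounded region). By the OST, E[X_τ] = E[X_0] = 15. Equivalently: E[X_τ] = 115 · P(hit 115 first) + 0 · P(hit 0 first) = 115 · (15/115) = 15.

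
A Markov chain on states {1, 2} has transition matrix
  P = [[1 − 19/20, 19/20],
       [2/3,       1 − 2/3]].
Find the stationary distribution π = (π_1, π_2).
π_1 = 40/97, π_2 = 57/97

Solve πP = π with π_1 + π_2 = 1. From πP = π: π_1 · (1 − 19/20) + π_2 · 2/3 = π_1 ⇒ π_2 · 2/3 = π_1 · 19/20 ⇒ π_2/π_1 = (19/20)/(2/3) = 57/40. Together with π_1 + π_2 = 1:
  π_1 = (2/3)/(19/20 + 2/3) = (2/3)/(97/60) = 40/97,
  π_2 = (19/20)/(19/20 + 2/3) = (19/20)/(97/60) = 57/97.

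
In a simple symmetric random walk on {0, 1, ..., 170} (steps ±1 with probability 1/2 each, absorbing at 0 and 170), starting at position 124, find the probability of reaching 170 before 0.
P(hit 170 before 0) = 124/170 = 62/85

Let u_k = P(hit 170 before 0 | start at k). Then u_0 = 0, u_170 = 1, and u_k = u_{k-1}/2 + u_{k+1}/2 for 1 ≤ k ≤ 169. This harmonic recurrence is solved by u_k = k/170, giving u_124 = 124/170 = 62/85.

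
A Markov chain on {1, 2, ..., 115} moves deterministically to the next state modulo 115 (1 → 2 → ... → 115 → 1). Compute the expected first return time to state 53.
E[T_53 | X_0 = 53] = 115

The chain cycles deterministically, so starting at state 53 it returns in exactly 115 steps. Equivalently, the stationary distribution is uniform π_j = 1/115 for every state j, so by Kac's formula E[T_53] = 1/π_53 = 115.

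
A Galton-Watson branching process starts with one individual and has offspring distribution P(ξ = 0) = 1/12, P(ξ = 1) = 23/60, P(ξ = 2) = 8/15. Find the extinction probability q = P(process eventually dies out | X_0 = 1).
q = 5/32

The pgf is f(s) = 1/12 + 23/60·s + 8/15·s². The extinction probability q is the smallest fixed point of f in [0, 1]. Setting s = f(s):
  8/15·s² + (23/60 − 1)·s + 1/12 = 0
  8/15·s² − (1/12 + 8/15)·s + 1/12 = 0
which factors as (s − 1)·(8/15·s − 1/12) = 0, giving roots s = 1 and s = (1/12)/(8/15) = 5/32.
Mean offspring μ = 23/60 + 2·8/15 = 29/20 > 1 (supercritical), so q < 1. The extinction probability is the smaller root: q = (1/12)/(8/15) = 5/32.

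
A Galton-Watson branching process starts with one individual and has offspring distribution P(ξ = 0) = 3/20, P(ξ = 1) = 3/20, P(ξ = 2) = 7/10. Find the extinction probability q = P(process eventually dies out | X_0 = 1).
q = 3/14

The pgf is f(s) = 3/20 + 3/20·s + 7/10·s². The extinction probability q is the smallest fixed point of f in [0, 1]. Setting s = f(s):
  7/10·s² + (3/20 − 1)·s + 3/20 = 0
  7/10·s² − (3/20 + 7/10)·s + 3/20 = 0
which factors as (s − 1)·(7/10·s − 3/20) = 0, giving roots s = 1 and s = (3/20)/(7/10) = 3/14.
Mean offspring μ = 3/20 + 2·7/10 = 31/20 > 1 (supercritical), so q < 1. The extinction probability is the smaller root: q = (3/20)/(7/10) = 3/14.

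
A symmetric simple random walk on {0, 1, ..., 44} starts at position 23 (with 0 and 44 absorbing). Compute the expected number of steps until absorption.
E[τ | X_0 = 23] = 483

Let v_k = E[τ | X_0 = k]. Boundary: v_0 = v_44 = 0. Recurrence: v_k = 1 + (v_{k-1} + v_{k+1})/2 for 1 ≤ k ≤ 43. The particular solution to v_k − (v_{k-1} + v_{k+1})/2 = 1 is v_k = −k^2. Adding homogeneous solution A + B k and matching boundaries gives v_k = k (44 − k). Substituting k = 23: v_23 = 23 · 21 = 483.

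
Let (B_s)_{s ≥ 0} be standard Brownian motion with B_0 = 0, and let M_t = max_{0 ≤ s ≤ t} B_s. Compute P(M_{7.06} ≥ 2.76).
P(M_{7.06} ≥ 2.76) = 2·P(B_{7.06} ≥ 2.76) = 2(1 − Φ(2.76/√7.06)) ≈ 0.2989

By the reflection principle for Brownian motion, P(M_t ≥ a) = 2 · P(B_t ≥ a) for a ≥ 0. Since B_t ~ N(0, t), P(B_t ≥ 2.76) = 1 − Φ(2.76/√t) = 1 − Φ(2.76/√7.06) = 1 − Φ(1.0387). So
  P(M_{7.06} ≥ 2.76) = 2(1 − Φ(1.0387)) ≈ 0.2989.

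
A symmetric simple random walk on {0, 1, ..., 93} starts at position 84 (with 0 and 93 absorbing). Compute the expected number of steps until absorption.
E[τ | X_0 = 84] = 756

Let v_k = E[τ | X_0 = k]. Boundary: v_0 = v_93 = 0. Recurrence: v_k = 1 + (v_{k-1} + v_{k+1})/2 for 1 ≤ k ≤ 92. The particular solution to v_k − (v_{k-1} + v_{k+1})/2 = 1 is v_k = −k^2. Adding homogeneous solution A + B k and matching boundaries gives v_k = k (93 − k). Substituting k = 84: v_84 = 84 · 9 = 756.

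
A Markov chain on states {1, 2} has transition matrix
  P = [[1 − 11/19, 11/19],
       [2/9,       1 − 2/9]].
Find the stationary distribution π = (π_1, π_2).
π_1 = 38/137, π_2 = 99/137

Solve πP = π with π_1 + π_2 = 1. From πP = π: π_1 · (1 − 11/19) + π_2 · 2/9 = π_1 ⇒ π_2 · 2/9 = π_1 · 11/19 ⇒ π_2/π_1 = (11/19)/(2/9) = 99/38. Together with π_1 + π_2 = 1:
  π_1 = (2/9)/(11/19 + 2/9) = (2/9)/(137/171) = 38/137,
  π_2 = (11/19)/(11/19 + 2/9) = (11/19)/(137/171) = 99/137.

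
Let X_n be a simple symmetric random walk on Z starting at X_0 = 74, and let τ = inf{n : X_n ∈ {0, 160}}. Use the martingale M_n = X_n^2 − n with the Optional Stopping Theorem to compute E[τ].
E[τ] = 6364

M_n = X_n^2 − n is a martingale (since E[X_{n+1}^2 | F_n] = X_n^2 + 1). By OST (τ has finite mean in a bounded region), E[M_τ] = E[M_0] = X_0^2 − 0 = 74^2 = 5476. Also E[M_τ] = E[X_τ^2] − E[τ]. The walk exits at 0 or 160, with P(hit 160 first) = 74/160, so E[X_τ^2] = 160^2 · 74/160 + 0 = 11840. Thus E[τ] = E[X_τ^2] − E[M_τ] = 11840 − 5476 = 6364 = 74(160 − 74) = 6364.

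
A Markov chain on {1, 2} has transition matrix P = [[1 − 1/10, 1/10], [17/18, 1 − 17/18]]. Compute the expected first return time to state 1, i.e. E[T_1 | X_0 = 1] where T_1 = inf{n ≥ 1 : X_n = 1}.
E[T_1 | X_0 = 1] = 1/π_1 = 94/85

For an irreducible recurrent Markov chain with stationary distribution π, E[T_i | X_0 = i] = 1/π_i (Kac's formula). Here π_1 = (17/18)/(1/10 + 17/18) = (17/18)/(47/45) = 85/94, so E[T_1 | X_0 = 1] = 1/π_1 = (1/10 + 17/18)/(17/18) = (47/45)/(17/18) = 94/85.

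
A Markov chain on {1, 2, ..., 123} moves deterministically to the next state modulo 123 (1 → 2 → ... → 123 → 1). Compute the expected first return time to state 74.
E[T_74 | X_0 = 74] = 123

The chain cycles deterministically, so starting at state 74 it returns in exactly 123 steps. Equivalently, the stationary distribution is uniform π_j = 1/123 for every state j, so by Kac's formula E[T_74] = 1/π_74 = 123.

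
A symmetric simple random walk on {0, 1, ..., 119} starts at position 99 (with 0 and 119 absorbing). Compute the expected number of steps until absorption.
E[τ | X_0 = 99] = 1980

Let v_k = E[τ | X_0 = k]. Boundary: v_0 = v_119 = 0. Recurrence: v_k = 1 + (v_{k-1} + v_{k+1})/2 for 1 ≤ k ≤ 118. The particular solution to v_k − (v_{k-1} + v_{k+1})/2 = 1 is v_k = −k^2. Adding homogeneous solution A + B k and matching boundaries gives v_k = k (119 − k). Substituting k = 99: v_99 = 99 · 20 = 1980.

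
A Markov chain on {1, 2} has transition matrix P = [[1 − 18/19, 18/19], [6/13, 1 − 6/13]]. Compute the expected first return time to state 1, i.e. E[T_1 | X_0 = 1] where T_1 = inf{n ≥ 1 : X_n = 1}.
E[T_1 | X_0 = 1] = 1/π_1 = 58/19

For an irreducible recurrent Markov chain with stationary distribution π, E[T_i | X_0 = i] = 1/π_i (Kac's formula). Here π_1 = (6/13)/(18/19 + 6/13) = (6/13)/(348/247) = 19/58, so E[T_1 | X_0 = 1] = 1/π_1 = (18/19 + 6/13)/(6/13) = (348/247)/(6/13) = 58/19.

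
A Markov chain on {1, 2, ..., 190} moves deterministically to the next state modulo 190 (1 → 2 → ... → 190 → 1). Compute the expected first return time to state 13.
E[T_13 | X_0 = 13] = 190

The chain cycles deterministically, so starting at state 13 it returns in exactly 190 steps. Equivalently, the stationary distribution is uniform π_j = 1/190 for every state j, so by Kac's formula E[T_13] = 1/π_13 = 190.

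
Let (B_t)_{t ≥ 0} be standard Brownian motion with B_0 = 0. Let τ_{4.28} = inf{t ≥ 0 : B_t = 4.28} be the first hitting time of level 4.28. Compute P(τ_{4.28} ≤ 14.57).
P(τ_{4.28} ≤ 14.57) = 2(1 − Φ(4.28/√14.57)) = 2(1 − Φ(1.1213)) ≈ 0.2622

By the reflection principle for standard BM, P(τ_b ≤ t) = 2 · P(B_t ≥ b). Since B_t ~ N(0, t), P(B_t ≥ 4.28) = 1 − Φ(4.28/√t) = 1 − Φ(4.28/√14.57) = 1 − Φ(1.1213) ≈ 0.13108. Doubling: P(τ_{4.28} ≤ 14.57) ≈ 2 · 0.13108 = 0.26216 ≈ 0.2622.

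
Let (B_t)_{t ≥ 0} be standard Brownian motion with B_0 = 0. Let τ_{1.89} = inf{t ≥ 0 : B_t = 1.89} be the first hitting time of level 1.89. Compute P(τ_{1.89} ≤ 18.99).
P(τ_{1.89} ≤ 18.99) = 2(1 − Φ(1.89/√18.99)) = 2(1 − Φ(0.4337)) ≈ 0.6645

By the reflection principle for standard BM, P(τ_b ≤ t) = 2 · P(B_t ≥ b). Since B_t ~ N(0, t), P(B_t ≥ 1.89) = 1 − Φ(1.89/√t) = 1 − Φ(1.89/√18.99) = 1 − Φ(0.4337) ≈ 0.33225. Doubling: P(τ_{1.89} ≤ 18.99) ≈ 2 · 0.33225 = 0.66450 ≈ 0.6645.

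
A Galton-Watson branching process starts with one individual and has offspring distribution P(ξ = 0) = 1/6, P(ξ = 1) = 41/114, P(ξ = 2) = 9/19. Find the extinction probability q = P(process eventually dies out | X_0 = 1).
q = 19/54

The pgf is f(s) = 1/6 + 41/114·s + 9/19·s². The extinction probability q is the smallest fixed point of f in [0, 1]. Setting s = f(s):
  9/19·s² + (41/114 − 1)·s + 1/6 = 0
  9/19·s² − (1/6 + 9/19)·s + 1/6 = 0
which factors as (s − 1)·(9/19·s − 1/6) = 0, giving roots s = 1 and s = (1/6)/(9/19) = 19/54.
Mean offspring μ = 41/114 + 2·9/19 = 149/114 > 1 (supercritical), so q < 1. The extinction probability is the smaller root: q = (1/6)/(9/19) = 19/54.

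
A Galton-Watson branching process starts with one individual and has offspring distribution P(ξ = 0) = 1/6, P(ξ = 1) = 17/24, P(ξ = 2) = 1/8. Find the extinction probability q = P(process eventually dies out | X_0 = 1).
q = 1

Mean offspring μ = 0·1/6 + 1·17/24 + 2·1/8 = 23/24 ≤ 1. For μ ≤ 1 with offspring not concentrated at 1, the Galton-Watson process goes extinct almost surely, so q = 1.
(Algebraic check: The pgf is f(s) = 1/6 + 17/24·s + 1/8·s². The extinction probability q is the smallest fixed point of f in [0, 1]. Setting s = f(s):
  1/8·s² + (17/24 − 1)·s + 1/6 = 0
  1/8·s² − (1/6 + 1/8)·s + 1/6 = 0
which factors as (s − 1)·(1/8·s − 1/6) = 0, giving roots s = 1 and s = (1/6)/(1/8) = 4/3. Since 4/3 ≥ 1, the smallest root in [0, 1] is s = 1.)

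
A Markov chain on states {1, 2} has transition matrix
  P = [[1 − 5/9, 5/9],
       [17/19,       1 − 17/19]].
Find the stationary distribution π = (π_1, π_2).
π_1 = 153/248, π_2 = 95/248

Solve πP = π with π_1 + π_2 = 1. From πP = π: π_1 · (1 − 5/9) + π_2 · 17/19 = π_1 ⇒ π_2 · 17/19 = π_1 · 5/9 ⇒ π_2/π_1 = (5/9)/(17/19) = 95/153. Together with π_1 + π_2 = 1:
  π_1 = (17/19)/(5/9 + 17/19) = (17/19)/(248/171) = 153/248,
  π_2 = (5/9)/(5/9 + 17/19) = (5/9)/(248/171) = 95/248.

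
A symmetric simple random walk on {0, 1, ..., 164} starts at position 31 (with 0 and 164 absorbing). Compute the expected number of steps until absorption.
E[τ | X_0 = 31] = 4123

Let v_k = E[τ | X_0 = k]. Boundary: v_0 = v_164 = 0. Recurrence: v_k = 1 + (v_{k-1} + v_{k+1})/2 for 1 ≤ k ≤ 163. The particular solution to v_k − (v_{k-1} + v_{k+1})/2 = 1 is v_k = −k^2. Adding homogeneous solution A + B k and matching boundaries gives v_k = k (164 − k). Substituting k = 31: v_31 = 31 · 133 = 4123.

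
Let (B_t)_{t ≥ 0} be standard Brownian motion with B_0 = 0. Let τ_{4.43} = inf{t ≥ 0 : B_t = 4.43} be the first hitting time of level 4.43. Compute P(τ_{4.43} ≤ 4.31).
P(τ_{4.43} ≤ 4.31) = 2(1 − Φ(4.43/√4.31)) = 2(1 − Φ(2.1339)) ≈ 0.0329

By the reflection principle for standard BM, P(τ_b ≤ t) = 2 · P(B_t ≥ b). Since B_t ~ N(0, t), P(B_t ≥ 4.43) = 1 − Φ(4.43/√t) = 1 − Φ(4.43/√4.31) = 1 − Φ(2.1339) ≈ 0.01643. Doubling: P(τ_{4.43} ≤ 4.31) ≈ 2 · 0.01643 = 0.03286 ≈ 0.0329.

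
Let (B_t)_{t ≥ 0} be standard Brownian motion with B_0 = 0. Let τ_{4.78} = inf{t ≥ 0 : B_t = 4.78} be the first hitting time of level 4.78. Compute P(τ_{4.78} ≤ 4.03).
P(τ_{4.78} ≤ 4.03) = 2(1 − Φ(4.78/√4.03)) = 2(1 − Φ(2.3811)) ≈ 0.0173

By the reflection principle for standard BM, P(τ_b ≤ t) = 2 · P(B_t ≥ b). Since B_t ~ N(0, t), P(B_t ≥ 4.78) = 1 − Φ(4.78/√t) = 1 − Φ(4.78/√4.03) = 1 − Φ(2.3811) ≈ 0.00863. Doubling: P(τ_{4.78} ≤ 4.03) ≈ 2 · 0.00863 = 0.01726 ≈ 0.0173.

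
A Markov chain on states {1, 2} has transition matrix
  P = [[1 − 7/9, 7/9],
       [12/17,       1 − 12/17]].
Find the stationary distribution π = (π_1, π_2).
π_1 = 108/227, π_2 = 119/227

Solve πP = π with π_1 + π_2 = 1. From πP = π: π_1 · (1 − 7/9) + π_2 · 12/17 = π_1 ⇒ π_2 · 12/17 = π_1 · 7/9 ⇒ π_2/π_1 = (7/9)/(12/17) = 119/108. Together with π_1 + π_2 = 1:
  π_1 = (12/17)/(7/9 + 12/17) = (12/17)/(227/153) = 108/227,
  π_2 = (7/9)/(7/9 + 12/17) = (7/9)/(227/153) = 119/227.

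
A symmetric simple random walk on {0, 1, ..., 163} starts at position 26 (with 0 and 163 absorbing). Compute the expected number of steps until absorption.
E[τ | X_0 = 26] = 3562

Let v_k = E[τ | X_0 = k]. Boundary: v_0 = v_163 = 0. Recurrence: v_k = 1 + (v_{k-1} + v_{k+1})/2 for 1 ≤ k ≤ 162. The particular solution to v_k − (v_{k-1} + v_{k+1})/2 = 1 is v_k = −k^2. Adding homogeneous solution A + B k and matching boundaries gives v_k = k (163 − k). Substituting k = 26: v_26 = 26 · 137 = 3562.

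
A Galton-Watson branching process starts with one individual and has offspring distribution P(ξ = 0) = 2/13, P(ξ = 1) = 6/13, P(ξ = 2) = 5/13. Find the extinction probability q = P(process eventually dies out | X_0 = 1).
q = 2/5

The pgf is f(s) = 2/13 + 6/13·s + 5/13·s². The extinction probability q is the smallest fixed point of f in [0, 1]. Setting s = f(s):
  5/13·s² + (6/13 − 1)·s + 2/13 = 0
  5/13·s² − (2/13 + 5/13)·s + 2/13 = 0
which factors as (s − 1)·(5/13·s − 2/13) = 0, giving roots s = 1 and s = (2/13)/(5/13) = 2/5.
Mean offspring μ = 6/13 + 2·5/13 = 16/13 > 1 (supercritical), so q < 1. The extinction probability is the smaller root: q = (2/13)/(5/13) = 2/5.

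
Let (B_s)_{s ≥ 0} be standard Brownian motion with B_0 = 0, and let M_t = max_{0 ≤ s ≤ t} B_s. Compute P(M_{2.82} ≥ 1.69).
P(M_{2.82} ≥ 1.69) = 2·P(B_{2.82} ≥ 1.69) = 2(1 − Φ(1.69/√2.82)) ≈ 0.3142

By the reflection principle for Brownian motion, P(M_t ≥ a) = 2 · P(B_t ≥ a) for a ≥ 0. Since B_t ~ N(0, t), P(B_t ≥ 1.69) = 1 − Φ(1.69/√t) = 1 − Φ(1.69/√2.82) = 1 − Φ(1.0064). So
  P(M_{2.82} ≥ 1.69) = 2(1 − Φ(1.0064)) ≈ 0.3142.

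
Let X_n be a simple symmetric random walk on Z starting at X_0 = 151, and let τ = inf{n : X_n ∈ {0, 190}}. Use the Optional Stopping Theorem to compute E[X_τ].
E[X_τ] = 151

X_n is a martingale and τ is a bounded-mean stopping time (indeed τ is finite a.s. with bounded expectation since the walk is in a bounded region). By the OST, E[X_τ] = E[X_0] = 151. Equivalently: E[X_τ] = 190 · P(hit 190 first) + 0 · P(hit 0 first) = 190 · (151/190) = 151.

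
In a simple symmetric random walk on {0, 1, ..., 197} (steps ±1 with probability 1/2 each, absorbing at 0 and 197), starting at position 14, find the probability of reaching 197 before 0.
P(hit 197 before 0) = 14/197

Let u_k = P(hit 197 before 0 | start at k). Then u_0 = 0, u_197 = 1, and u_k = u_{k-1}/2 + u_{k+1}/2 for 1 ≤ k ≤ 196. This harmonic recurrence is solved by u_k = k/197, giving u_14 = 14/197.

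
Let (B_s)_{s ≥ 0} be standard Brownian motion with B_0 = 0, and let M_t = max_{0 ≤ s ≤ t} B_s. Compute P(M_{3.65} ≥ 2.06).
P(M_{3.65} ≥ 2.06) = 2·P(B_{3.65} ≥ 2.06) = 2(1 − Φ(2.06/√3.65)) ≈ 0.2809

By the reflection principle for Brownian motion, P(M_t ≥ a) = 2 · P(B_t ≥ a) for a ≥ 0. Since B_t ~ N(0, t), P(B_t ≥ 2.06) = 1 − Φ(2.06/√t) = 1 − Φ(2.06/√3.65) = 1 − Φ(1.0783). So
  P(M_{3.65} ≥ 2.06) = 2(1 − Φ(1.0783)) ≈ 0.2809.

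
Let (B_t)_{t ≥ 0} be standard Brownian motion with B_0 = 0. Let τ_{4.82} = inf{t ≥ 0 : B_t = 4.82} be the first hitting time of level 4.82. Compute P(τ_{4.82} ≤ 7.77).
P(τ_{4.82} ≤ 7.77) = 2(1 − Φ(4.82/√7.77)) = 2(1 − Φ(1.7292)) ≈ 0.0838

By the reflection principle for standard BM, P(τ_b ≤ t) = 2 · P(B_t ≥ b). Since B_t ~ N(0, t), P(B_t ≥ 4.82) = 1 − Φ(4.82/√t) = 1 − Φ(4.82/√7.77) = 1 − Φ(1.7292) ≈ 0.04189. Doubling: P(τ_{4.82} ≤ 7.77) ≈ 2 · 0.04189 = 0.08378 ≈ 0.0838.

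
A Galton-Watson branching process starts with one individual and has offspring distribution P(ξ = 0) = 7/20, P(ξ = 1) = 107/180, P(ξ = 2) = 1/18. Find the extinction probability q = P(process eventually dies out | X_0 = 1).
q = 1

Mean offspring μ = 0·7/20 + 1·107/180 + 2·1/18 = 127/180 ≤ 1. For μ ≤ 1 with offspring not concentrated at 1, the Galton-Watson process goes extinct almost surely, so q = 1.
(Algebraic check: The pgf is f(s) = 7/20 + 107/180·s + 1/18·s². The extinction probability q is the smallest fixed point of f in [0, 1]. Setting s = f(s):
  1/18·s² + (107/180 − 1)·s + 7/20 = 0
  1/18·s² − (7/20 + 1/18)·s + 7/20 = 0
which factors as (s − 1)·(1/18·s − 7/20) = 0, giving roots s = 1 and s = (7/20)/(1/18) = 63/10. Since 63/10 ≥ 1, the smallest root in [0, 1] is s = 1.)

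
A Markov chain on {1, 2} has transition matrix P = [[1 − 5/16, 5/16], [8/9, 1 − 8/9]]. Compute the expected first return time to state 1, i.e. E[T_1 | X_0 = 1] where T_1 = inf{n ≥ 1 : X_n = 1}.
E[T_1 | X_0 = 1] = 1/π_1 = 173/128

For an irreducible recurrent Markov chain with stationary distribution π, E[T_i | X_0 = i] = 1/π_i (Kac's formula). Here π_1 = (8/9)/(5/16 + 8/9) = (8/9)/(173/144) = 128/173, so E[T_1 | X_0 = 1] = 1/π_1 = (5/16 + 8/9)/(8/9) = (173/144)/(8/9) = 173/128.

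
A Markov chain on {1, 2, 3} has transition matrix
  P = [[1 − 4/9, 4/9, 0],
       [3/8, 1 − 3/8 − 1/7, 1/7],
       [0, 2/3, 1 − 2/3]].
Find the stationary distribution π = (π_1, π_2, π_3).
π = (189/461, 224/461, 48/461)

This is a birth-death chain on three states, which satisfies detailed balance: π_1 · P_{12} = π_2 · P_{21} and π_2 · P_{23} = π_3 · P_{32}.
From π_1 · 4/9 = π_2 · 3/8: π_2/π_1 = (4/9)/(3/8) = 32/27.
From π_2 · 1/7 = π_3 · 2/3: π_3/π_2 = (1/7)/(2/3) = 3/14.
Take π_1 proportional to 1; then unnormalized π = (1, 32/27, 16/63). Normalize by dividing by the sum 461/189:
  π = (189/461, 224/461, 48/461).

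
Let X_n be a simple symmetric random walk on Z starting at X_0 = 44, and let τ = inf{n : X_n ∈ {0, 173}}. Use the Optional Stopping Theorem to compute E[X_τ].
E[X_τ] = 44

X_n is a martingale and τ is a bounded-mean stopping time (indeed τ is finite a.s. with bounded expectation since the walk is in a bounded region). By the OST, E[X_τ] = E[X_0] = 44. Equivalently: E[X_τ] = 173 · P(hit 173 first) + 0 · P(hit 0 first) = 173 · (44/173) = 44.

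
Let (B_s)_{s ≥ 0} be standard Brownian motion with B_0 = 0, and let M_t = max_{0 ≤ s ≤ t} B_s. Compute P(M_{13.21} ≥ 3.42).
P(M_{13.21} ≥ 3.42) = 2·P(B_{13.21} ≥ 3.42) = 2(1 − Φ(3.42/√13.21)) ≈ 0.3467

By the reflection principle for Brownian motion, P(M_t ≥ a) = 2 · P(B_t ≥ a) for a ≥ 0. Since B_t ~ N(0, t), P(B_t ≥ 3.42) = 1 − Φ(3.42/√t) = 1 − Φ(3.42/√13.21) = 1 − Φ(0.9410). So
  P(M_{13.21} ≥ 3.42) = 2(1 − Φ(0.9410)) ≈ 0.3467.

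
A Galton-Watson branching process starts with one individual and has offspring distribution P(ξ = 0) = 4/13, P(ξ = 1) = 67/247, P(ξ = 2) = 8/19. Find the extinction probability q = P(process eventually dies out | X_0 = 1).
q = 19/26

The pgf is f(s) = 4/13 + 67/247·s + 8/19·s². The extinction probability q is the smallest fixed point of f in [0, 1]. Setting s = f(s):
  8/19·s² + (67/247 − 1)·s + 4/13 = 0
  8/19·s² − (4/13 + 8/19)·s + 4/13 = 0
which factors as (s − 1)·(8/19·s − 4/13) = 0, giving roots s = 1 and s = (4/13)/(8/19) = 19/26.
Mean offspring μ = 67/247 + 2·8/19 = 275/247 > 1 (supercritical), so q < 1. The extinction probability is the smaller root: q = (4/13)/(8/19) = 19/26.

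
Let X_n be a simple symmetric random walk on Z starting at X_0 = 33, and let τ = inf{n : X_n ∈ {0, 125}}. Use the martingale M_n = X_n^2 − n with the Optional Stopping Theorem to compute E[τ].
E[τ] = 3036

M_n = X_n^2 − n is a martingale (since E[X_{n+1}^2 | F_n] = X_n^2 + 1). By OST (τ has finite mean in a bounded region), E[M_τ] = E[M_0] = X_0^2 − 0 = 33^2 = 1089. Also E[M_τ] = E[X_τ^2] − E[τ]. The walk exits at 0 or 125, with P(hit 125 first) = 33/125, so E[X_τ^2] = 125^2 · 33/125 + 0 = 4125. Thus E[τ] = E[X_τ^2] − E[M_τ] = 4125 − 1089 = 3036 = 33(125 − 33) = 3036.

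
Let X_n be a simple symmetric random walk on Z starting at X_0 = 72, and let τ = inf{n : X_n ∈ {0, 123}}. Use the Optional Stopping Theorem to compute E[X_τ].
E[X_τ] = 72

X_n is a martingale and τ is a bounded-mean stopping time (indeed τ is finite a.s. with bounded expectation since the walk is in a bounded region). By the OST, E[X_τ] = E[X_0] = 72. Equivalently: E[X_τ] = 123 · P(hit 123 first) + 0 · P(hit 0 first) = 123 · (72/123) = 72.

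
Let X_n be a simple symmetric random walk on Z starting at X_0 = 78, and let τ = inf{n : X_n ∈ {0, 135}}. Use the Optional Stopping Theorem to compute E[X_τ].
E[X_τ] = 78

X_n is a martingale and τ is a bounded-mean stopping time (indeed τ is finite a.s. with bounded expectation since the walk is in a bounded region). By the OST, E[X_τ] = E[X_0] = 78. Equivalently: E[X_τ] = 135 · P(hit 135 first) + 0 · P(hit 0 first) = 135 · (78/135) = 78.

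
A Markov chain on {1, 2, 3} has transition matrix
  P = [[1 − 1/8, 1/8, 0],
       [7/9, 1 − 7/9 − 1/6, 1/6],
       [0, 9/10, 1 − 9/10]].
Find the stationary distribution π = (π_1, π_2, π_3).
π = (21/25, 27/200, 1/40)

This is a birth-death chain on three states, which satisfies detailed balance: π_1 · P_{12} = π_2 · P_{21} and π_2 · P_{23} = π_3 · P_{32}.
From π_1 · 1/8 = π_2 · 7/9: π_2/π_1 = (1/8)/(7/9) = 9/56.
From π_2 · 1/6 = π_3 · 9/10: π_3/π_2 = (1/6)/(9/10) = 5/27.
Take π_1 proportional to 1; then unnormalized π = (1, 9/56, 5/168). Normalize by dividing by the sum 25/21:
  π = (21/25, 27/200, 1/40).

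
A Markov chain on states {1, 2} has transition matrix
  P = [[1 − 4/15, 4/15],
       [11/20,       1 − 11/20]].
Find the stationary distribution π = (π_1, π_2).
π_1 = 33/49, π_2 = 16/49

Solve πP = π with π_1 + π_2 = 1. From πP = π: π_1 · (1 − 4/15) + π_2 · 11/20 = π_1 ⇒ π_2 · 11/20 = π_1 · 4/15 ⇒ π_2/π_1 = (4/15)/(11/20) = 16/33. Together with π_1 + π_2 = 1:
  π_1 = (11/20)/(4/15 + 11/20) = (11/20)/(49/60) = 33/49,
  π_2 = (4/15)/(4/15 + 11/20) = (4/15)/(49/60) = 16/49.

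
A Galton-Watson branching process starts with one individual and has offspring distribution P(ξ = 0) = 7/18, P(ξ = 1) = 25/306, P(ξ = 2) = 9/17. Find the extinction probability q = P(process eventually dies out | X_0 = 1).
q = 119/162

The pgf is f(s) = 7/18 + 25/306·s + 9/17·s². The extinction probability q is the smallest fixed point of f in [0, 1]. Setting s = f(s):
  9/17·s² + (25/306 − 1)·s + 7/18 = 0
  9/17·s² − (7/18 + 9/17)·s + 7/18 = 0
which factors as (s − 1)·(9/17·s − 7/18) = 0, giving roots s = 1 and s = (7/18)/(9/17) = 119/162.
Mean offspring μ = 25/306 + 2·9/17 = 349/306 > 1 (supercritical), so q < 1. The extinction probability is the smaller root: q = (7/18)/(9/17) = 119/162.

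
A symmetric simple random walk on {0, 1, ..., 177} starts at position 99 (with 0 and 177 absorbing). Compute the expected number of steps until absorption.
E[τ | X_0 = 99] = 7722

Let v_k = E[τ | X_0 = k]. Boundary: v_0 = v_177 = 0. Recurrence: v_k = 1 + (v_{k-1} + v_{k+1})/2 for 1 ≤ k ≤ 176. The particular solution to v_k − (v_{k-1} + v_{k+1})/2 = 1 is v_k = −k^2. Adding homogeneous solution A + B k and matching boundaries gives v_k = k (177 − k). Substituting k = 99: v_99 = 99 · 78 = 7722.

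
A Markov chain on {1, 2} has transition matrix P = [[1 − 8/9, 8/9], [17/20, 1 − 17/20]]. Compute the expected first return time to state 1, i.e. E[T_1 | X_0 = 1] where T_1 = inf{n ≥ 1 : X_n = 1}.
E[T_1 | X_0 = 1] = 1/π_1 = 313/153

For an irreducible recurrent Markov chain with stationary distribution π, E[T_i | X_0 = i] = 1/π_i (Kac's formula). Here π_1 = (17/20)/(8/9 + 17/20) = (17/20)/(313/180) = 153/313, so E[T_1 | X_0 = 1] = 1/π_1 = (8/9 + 17/20)/(17/20) = (313/180)/(17/20) = 313/153.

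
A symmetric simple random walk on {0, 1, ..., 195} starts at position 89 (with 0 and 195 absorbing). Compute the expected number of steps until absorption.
E[τ | X_0 = 89] = 9434

Let v_k = E[τ | X_0 = k]. Boundary: v_0 = v_195 = 0. Recurrence: v_k = 1 + (v_{k-1} + v_{k+1})/2 for 1 ≤ k ≤ 194. The particular solution to v_k − (v_{k-1} + v_{k+1})/2 = 1 is v_k = −k^2. Adding homogeneous solution A + B k and matching boundaries gives v_k = k (195 − k). Substituting k = 89: v_89 = 89 · 106 = 9434.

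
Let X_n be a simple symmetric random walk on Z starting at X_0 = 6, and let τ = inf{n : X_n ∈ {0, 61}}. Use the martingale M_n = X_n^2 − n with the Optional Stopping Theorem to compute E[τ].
E[τ] = 330

M_n = X_n^2 − n is a martingale (since E[X_{n+1}^2 | F_n] = X_n^2 + 1). By OST (τ has finite mean in a bounded region), E[M_τ] = E[M_0] = X_0^2 − 0 = 6^2 = 36. Also E[M_τ] = E[X_τ^2] − E[τ]. The walk exits at 0 or 61, with P(hit 61 first) = 6/61, so E[X_τ^2] = 61^2 · 6/61 + 0 = 366. Thus E[τ] = E[X_τ^2] − E[M_τ] = 366 − 36 = 330 = 6(61 − 6) = 330.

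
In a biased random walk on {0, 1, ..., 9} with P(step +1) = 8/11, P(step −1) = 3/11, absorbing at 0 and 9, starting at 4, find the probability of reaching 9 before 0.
P(hit 9 before 0) = (1 − (3/8)^4) / (1 − (3/8)^9) = 26312704/26839609

Let u_k denote P(reach 9 before 0 | start at k). Boundary: u_0 = 0, u_9 = 1. Recurrence: u_k = 8/11·u_{k+1} + 3/11·u_{k-1} for 1 ≤ k ≤ 8. Try u_k = A + B·r^k with r = q/p = (3/11)/(8/11) = 3/8. Substitution satisfies the recurrence; boundary conditions give:
  u_k = (1 − r^k) / (1 − r^N) = (1 − (3/8)^4) / (1 − (3/8)^9) = 26312704/26839609.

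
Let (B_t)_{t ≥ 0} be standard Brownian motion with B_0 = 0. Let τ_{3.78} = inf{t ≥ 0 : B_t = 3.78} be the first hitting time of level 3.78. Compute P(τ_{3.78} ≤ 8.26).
P(τ_{3.78} ≤ 8.26) = 2(1 − Φ(3.78/√8.26)) = 2(1 − Φ(1.3152)) ≈ 0.1884

By the reflection principle for standard BM, P(τ_b ≤ t) = 2 · P(B_t ≥ b). Since B_t ~ N(0, t), P(B_t ≥ 3.78) = 1 − Φ(3.78/√t) = 1 − Φ(3.78/√8.26) = 1 − Φ(1.3152) ≈ 0.09422. Doubling: P(τ_{3.78} ≤ 8.26) ≈ 2 · 0.09422 = 0.18844 ≈ 0.1884.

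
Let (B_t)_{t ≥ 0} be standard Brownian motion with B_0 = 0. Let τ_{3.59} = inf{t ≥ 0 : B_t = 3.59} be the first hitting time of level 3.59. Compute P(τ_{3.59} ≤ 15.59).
P(τ_{3.59} ≤ 15.59) = 2(1 − Φ(3.59/√15.59)) = 2(1 − Φ(0.9092)) ≈ 0.3632

By the reflection principle for standard BM, P(τ_b ≤ t) = 2 · P(B_t ≥ b). Since B_t ~ N(0, t), P(B_t ≥ 3.59) = 1 − Φ(3.59/√t) = 1 − Φ(3.59/√15.59) = 1 − Φ(0.9092) ≈ 0.18162. Doubling: P(τ_{3.59} ≤ 15.59) ≈ 2 · 0.18162 = 0.36324 ≈ 0.3632.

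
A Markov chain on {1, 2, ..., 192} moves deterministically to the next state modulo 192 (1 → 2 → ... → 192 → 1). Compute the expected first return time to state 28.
E[T_28 | X_0 = 28] = 192

The chain cycles deterministically, so starting at state 28 it returns in exactly 192 steps. Equivalently, the stationary distribution is uniform π_j = 1/192 for every state j, so by Kac's formula E[T_28] = 1/π_28 = 192.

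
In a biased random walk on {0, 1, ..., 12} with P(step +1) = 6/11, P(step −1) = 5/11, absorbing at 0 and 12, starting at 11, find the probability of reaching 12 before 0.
P(hit 12 before 0) = (1 − (5/6)^11) / (1 − (5/6)^12) = 1883813586/1932641711

Let u_k denote P(reach 12 before 0 | start at k). Boundary: u_0 = 0, u_12 = 1. Recurrence: u_k = 6/11·u_{k+1} + 5/11·u_{k-1} for 1 ≤ k ≤ 11. Try u_k = A + B·r^k with r = q/p = (5/11)/(6/11) = 5/6. Substitution satisfies the recurrence; boundary conditions give:
  u_k = (1 − r^k) / (1 − r^N) = (1 − (5/6)^11) / (1 − (5/6)^12) = 1883813586/1932641711.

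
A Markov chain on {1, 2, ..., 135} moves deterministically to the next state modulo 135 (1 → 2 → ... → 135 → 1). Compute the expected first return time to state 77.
E[T_77 | X_0 = 77] = 135

The chain cycles deterministically, so starting at state 77 it returns in exactly 135 steps. Equivalently, the stationary distribution is uniform π_j = 1/135 for every state j, so by Kac's formula E[T_77] = 1/π_77 = 135.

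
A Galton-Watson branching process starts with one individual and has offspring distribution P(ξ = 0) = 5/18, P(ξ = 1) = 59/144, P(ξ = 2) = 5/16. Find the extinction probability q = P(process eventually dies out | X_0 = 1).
q = 8/9

The pgf is f(s) = 5/18 + 59/144·s + 5/16·s². The extinction probability q is the smallest fixed point of f in [0, 1]. Setting s = f(s):
  5/16·s² + (59/144 − 1)·s + 5/18 = 0
  5/16·s² − (5/18 + 5/16)·s + 5/18 = 0
which factors as (s − 1)·(5/16·s − 5/18) = 0, giving roots s = 1 and s = (5/18)/(5/16) = 8/9.
Mean offspring μ = 59/144 + 2·5/16 = 149/144 > 1 (supercritical), so q < 1. The extinction probability is the smaller root: q = (5/18)/(5/16) = 8/9.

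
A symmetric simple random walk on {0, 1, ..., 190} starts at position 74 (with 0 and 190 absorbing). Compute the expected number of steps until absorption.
E[τ | X_0 = 74] = 8584

Let v_k = E[τ | X_0 = k]. Boundary: v_0 = v_190 = 0. Recurrence: v_k = 1 + (v_{k-1} + v_{k+1})/2 for 1 ≤ k ≤ 189. The particular solution to v_k − (v_{k-1} + v_{k+1})/2 = 1 is v_k = −k^2. Adding homogeneous solution A + B k and matching boundaries gives v_k = k (190 − k). Substituting k = 74: v_74 = 74 · 116 = 8584.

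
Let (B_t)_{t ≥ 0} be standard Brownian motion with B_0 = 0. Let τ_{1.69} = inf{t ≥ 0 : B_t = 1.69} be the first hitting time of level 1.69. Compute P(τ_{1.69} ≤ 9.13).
P(τ_{1.69} ≤ 9.13) = 2(1 − Φ(1.69/√9.13)) = 2(1 − Φ(0.5593)) ≈ 0.5760

By the reflection principle for standard BM, P(τ_b ≤ t) = 2 · P(B_t ≥ b). Since B_t ~ N(0, t), P(B_t ≥ 1.69) = 1 − Φ(1.69/√t) = 1 − Φ(1.69/√9.13) = 1 − Φ(0.5593) ≈ 0.28798. Doubling: P(τ_{1.69} ≤ 9.13) ≈ 2 · 0.28798 = 0.57596 ≈ 0.5760.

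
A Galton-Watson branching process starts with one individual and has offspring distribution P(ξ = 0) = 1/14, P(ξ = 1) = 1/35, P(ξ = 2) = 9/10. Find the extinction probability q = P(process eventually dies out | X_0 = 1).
q = 5/63

The pgf is f(s) = 1/14 + 1/35·s + 9/10·s². The extinction probability q is the smallest fixed point of f in [0, 1]. Setting s = f(s):
  9/10·s² + (1/35 − 1)·s + 1/14 = 0
  9/10·s² − (1/14 + 9/10)·s + 1/14 = 0
which factors as (s − 1)·(9/10·s − 1/14) = 0, giving roots s = 1 and s = (1/14)/(9/10) = 5/63.
Mean offspring μ = 1/35 + 2·9/10 = 64/35 > 1 (supercritical), so q < 1. The extinction probability is the smaller root: q = (1/14)/(9/10) = 5/63.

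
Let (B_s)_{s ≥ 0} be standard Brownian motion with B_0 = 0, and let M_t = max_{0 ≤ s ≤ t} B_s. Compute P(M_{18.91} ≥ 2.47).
P(M_{18.91} ≥ 2.47) = 2·P(B_{18.91} ≥ 2.47) = 2(1 − Φ(2.47/√18.91)) ≈ 0.5700

By the reflection principle for Brownian motion, P(M_t ≥ a) = 2 · P(B_t ≥ a) for a ≥ 0. Since B_t ~ N(0, t), P(B_t ≥ 2.47) = 1 − Φ(2.47/√t) = 1 − Φ(2.47/√18.91) = 1 − Φ(0.5680). So
  P(M_{18.91} ≥ 2.47) = 2(1 − Φ(0.5680)) ≈ 0.5700.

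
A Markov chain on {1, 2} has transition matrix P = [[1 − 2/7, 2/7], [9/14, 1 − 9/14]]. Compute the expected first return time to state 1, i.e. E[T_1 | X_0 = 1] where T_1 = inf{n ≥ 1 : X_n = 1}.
E[T_1 | X_0 = 1] = 1/π_1 = 13/9

For an irreducible recurrent Markov chain with stationary distribution π, E[T_i | X_0 = i] = 1/π_i (Kac's formula). Here π_1 = (9/14)/(2/7 + 9/14) = (9/14)/(13/14) = 9/13, so E[T_1 | X_0 = 1] = 1/π_1 = (2/7 + 9/14)/(9/14) = (13/14)/(9/14) = 13/9.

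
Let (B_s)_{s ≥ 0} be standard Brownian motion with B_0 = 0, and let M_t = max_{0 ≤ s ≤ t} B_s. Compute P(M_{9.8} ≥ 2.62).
P(M_{9.8} ≥ 2.62) = 2·P(B_{9.8} ≥ 2.62) = 2(1 − Φ(2.62/√9.8)) ≈ 0.4026

By the reflection principle for Brownian motion, P(M_t ≥ a) = 2 · P(B_t ≥ a) for a ≥ 0. Since B_t ~ N(0, t), P(B_t ≥ 2.62) = 1 − Φ(2.62/√t) = 1 − Φ(2.62/√9.8) = 1 − Φ(0.8369). So
  P(M_{9.8} ≥ 2.62) = 2(1 − Φ(0.8369)) ≈ 0.4026.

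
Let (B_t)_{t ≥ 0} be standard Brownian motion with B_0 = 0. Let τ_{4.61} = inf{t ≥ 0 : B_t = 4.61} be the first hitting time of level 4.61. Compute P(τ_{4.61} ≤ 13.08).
P(τ_{4.61} ≤ 13.08) = 2(1 − Φ(4.61/√13.08)) = 2(1 − Φ(1.2747)) ≈ 0.2024

By the reflection principle for standard BM, P(τ_b ≤ t) = 2 · P(B_t ≥ b). Since B_t ~ N(0, t), P(B_t ≥ 4.61) = 1 − Φ(4.61/√t) = 1 − Φ(4.61/√13.08) = 1 − Φ(1.2747) ≈ 0.10121. Doubling: P(τ_{4.61} ≤ 13.08) ≈ 2 · 0.10121 = 0.20242 ≈ 0.2024.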